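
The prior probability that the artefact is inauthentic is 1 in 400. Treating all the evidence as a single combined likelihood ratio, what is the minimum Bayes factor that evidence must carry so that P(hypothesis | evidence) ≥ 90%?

Prior odds = 0.0025/0.9975 = 1/399.
Target odds = 0.9/0.1 = 9.
Required Bayes factor = 9 ÷ (1/399) = 3591.

3591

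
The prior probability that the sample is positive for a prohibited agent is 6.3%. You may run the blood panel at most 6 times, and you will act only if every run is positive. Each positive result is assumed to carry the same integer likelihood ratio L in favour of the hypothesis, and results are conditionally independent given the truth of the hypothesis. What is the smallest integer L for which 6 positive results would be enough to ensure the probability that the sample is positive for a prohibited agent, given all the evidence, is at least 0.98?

Prior odds = 0.063/0.937 = 63/937.
Target odds = 0.98/0.02 = 49.
Need L⁶ ≥ 49 ÷ (63/937) = 6559/9.
2⁶ = 64 < 6559/9 ≤ 729 = 3⁶, so L = 3.

3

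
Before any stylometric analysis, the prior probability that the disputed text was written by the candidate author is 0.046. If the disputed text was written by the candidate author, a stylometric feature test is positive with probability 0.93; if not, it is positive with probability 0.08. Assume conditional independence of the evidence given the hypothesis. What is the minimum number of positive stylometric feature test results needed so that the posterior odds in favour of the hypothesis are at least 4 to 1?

2

Prior odds = 0.046/0.954 = 23/477.
Likelihood ratio of a positive = 0.93/0.08 = 11.625.
Target odds = 4.
Require 11.625ⁿ ≥ 4 ÷ (23/477) = 1908/23.
11.625¹ = 11.625 falls short of 1908/23 but 11.625² = 135.140625 reaches it, so n = 2.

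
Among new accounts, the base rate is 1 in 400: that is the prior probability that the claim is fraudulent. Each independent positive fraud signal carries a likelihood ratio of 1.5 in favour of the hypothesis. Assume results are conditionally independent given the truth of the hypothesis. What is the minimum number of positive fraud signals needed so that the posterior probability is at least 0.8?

19

Prior odds: 0.0025 ÷ 0.9975 = 1/399.
Likelihood ratio per positive fraud signal = 1.5.
Target posterior odds = 0.8/0.2 = 4.
Need (1/399) × 1.5ⁿ ≥ 4, i.e. 1.5ⁿ ≥ 1596.
1.5¹⁸ = 387420489/262144 falls short of 1596 but 1.5¹⁹ ≈2216.84 reaches it, so n = 19.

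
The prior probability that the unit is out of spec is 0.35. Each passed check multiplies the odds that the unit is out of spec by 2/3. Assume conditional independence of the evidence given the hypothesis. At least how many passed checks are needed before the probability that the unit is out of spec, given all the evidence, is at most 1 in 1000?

16

Prior odds: 0.35 ÷ 0.65 = 7/13.
Likelihood ratio per passed check = 2/3.
Target posterior odds = 0.001/0.999 = 1/999.
Need (7/13) × (2/3)ⁿ ≤ 1/999, i.e. (2/3)ⁿ ≤ 13/6993.
(2/3)¹⁵ = 32768/14348907 is still above 13/6993 but (2/3)¹⁶ = 65536/43046721 is at or below it, so n = 16.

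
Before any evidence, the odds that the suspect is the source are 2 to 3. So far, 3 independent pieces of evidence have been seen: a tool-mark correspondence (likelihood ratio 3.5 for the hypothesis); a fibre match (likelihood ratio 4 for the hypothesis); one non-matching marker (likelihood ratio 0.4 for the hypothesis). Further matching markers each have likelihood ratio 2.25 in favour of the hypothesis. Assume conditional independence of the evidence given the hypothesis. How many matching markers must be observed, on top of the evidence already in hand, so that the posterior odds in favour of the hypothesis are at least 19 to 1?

3

Prior odds = 2/3.
Combined Bayes factor of the evidence already in hand = 3.5 × 4 × 0.4 = 5.6.
Odds after that evidence = (2/3) × 5.6 = 56/15.
Target odds = 19.
Need 2.25ⁿ ≥ 19 ÷ (56/15) = 285/56.
2.25² = 5.0625 falls short of 285/56 but 2.25³ = 11.390625 reaches it, so n = 3.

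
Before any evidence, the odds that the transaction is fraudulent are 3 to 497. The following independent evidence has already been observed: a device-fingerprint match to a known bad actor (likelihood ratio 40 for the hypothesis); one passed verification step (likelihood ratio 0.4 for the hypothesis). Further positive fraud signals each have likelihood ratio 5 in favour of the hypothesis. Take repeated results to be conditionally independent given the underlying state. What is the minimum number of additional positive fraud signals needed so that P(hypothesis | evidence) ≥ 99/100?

5

Prior odds = 3/497.
Combined Bayes factor of the evidence already in hand = 40 × 0.4 = 16.
Odds after that evidence = (3/497) × 16 = 48/497.
Target odds = 0.99/0.01 = 99.
Need 5ⁿ ≥ 99 ÷ (48/497) = 1025.0625.
5⁴ = 625 falls short of 1025.0625 but 5⁵ = 3125 reaches it, so n = 5.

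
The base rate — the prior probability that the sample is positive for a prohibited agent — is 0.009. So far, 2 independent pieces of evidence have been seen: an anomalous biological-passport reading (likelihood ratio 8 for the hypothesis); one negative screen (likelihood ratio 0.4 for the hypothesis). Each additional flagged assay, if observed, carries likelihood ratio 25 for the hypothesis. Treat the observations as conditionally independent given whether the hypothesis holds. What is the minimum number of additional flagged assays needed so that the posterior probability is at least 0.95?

3

Prior odds = 0.009/0.991 = 9/991.
Combined Bayes factor of the evidence already in hand = 8 × 0.4 = 3.2.
Odds after that evidence = (9/991) × 3.2 = 144/4955.
Target odds = 0.95/0.05 = 19.
Need 25ⁿ ≥ 19 ÷ (144/4955) = 94145/144.
25² = 625 falls short of 94145/144 but 25³ = 15625 reaches it, so n = 3.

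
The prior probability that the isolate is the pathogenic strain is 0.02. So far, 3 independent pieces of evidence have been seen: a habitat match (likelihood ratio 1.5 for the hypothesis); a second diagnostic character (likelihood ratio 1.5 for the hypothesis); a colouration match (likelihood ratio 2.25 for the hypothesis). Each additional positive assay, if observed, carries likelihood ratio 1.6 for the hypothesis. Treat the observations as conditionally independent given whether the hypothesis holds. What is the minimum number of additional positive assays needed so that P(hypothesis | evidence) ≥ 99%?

15

Prior odds = 0.02/0.98 = 1/49.
Combined Bayes factor of the evidence already in hand = 1.5 × 1.5 × 2.25 = 5.0625.
Odds after that evidence = (1/49) × 5.0625 = 81/784.
Target odds = 0.99/0.01 = 99.
Need 1.6ⁿ ≥ 99 ÷ (81/784) = 8624/9.
1.6¹⁴ ≈720.576 falls short of 8624/9 but 1.6¹⁵ ≈1152.92 reaches it, so n = 15.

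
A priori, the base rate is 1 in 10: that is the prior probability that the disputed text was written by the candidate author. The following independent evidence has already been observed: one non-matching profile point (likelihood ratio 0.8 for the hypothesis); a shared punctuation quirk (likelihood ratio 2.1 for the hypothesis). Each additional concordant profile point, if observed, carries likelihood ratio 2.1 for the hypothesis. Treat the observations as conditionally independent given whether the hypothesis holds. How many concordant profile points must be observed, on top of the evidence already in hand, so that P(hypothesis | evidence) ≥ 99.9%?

12

Prior odds = 0.1/0.9 = 1/9.
Combined Bayes factor of the evidence already in hand = 0.8 × 2.1 = 1.68.
Odds after that evidence = (1/9) × 1.68 = 14/75.
Target odds = 0.999/0.001 = 999.
Need 2.1ⁿ ≥ 999 ÷ (14/75) = 74925/14.
2.1¹¹ ≈3502.78 falls short of 74925/14 but 2.1¹² ≈7355.83 reaches it, so n = 12.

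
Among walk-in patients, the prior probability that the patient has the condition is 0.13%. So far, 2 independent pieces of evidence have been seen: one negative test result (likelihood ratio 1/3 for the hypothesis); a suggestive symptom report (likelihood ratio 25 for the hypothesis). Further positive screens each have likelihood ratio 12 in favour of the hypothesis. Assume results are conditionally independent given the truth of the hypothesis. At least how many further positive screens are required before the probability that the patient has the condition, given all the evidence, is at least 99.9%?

Prior odds = 0.0013/0.9987 = 13/9987.
Combined Bayes factor of the evidence already in hand = (1/3) × 25 = 25/3.
Odds after that evidence = (13/9987) × 25/3 = 325/29961.
Target odds = 0.999/0.001 = 999.
Need 12ⁿ ≥ 999 ÷ (325/29961) = 29931039/325.
12⁴ = 20736 falls short of 29931039/325 but 12⁵ = 248832 reaches it, so n = 5.

5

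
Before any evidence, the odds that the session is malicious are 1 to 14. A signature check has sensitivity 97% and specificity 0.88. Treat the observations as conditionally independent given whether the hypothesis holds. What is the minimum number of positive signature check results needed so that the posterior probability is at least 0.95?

Prior odds = 1/14.
False-positive rate = 1 − 0.88 = 0.12; likelihood ratio of a positive = 0.97/0.12 = 97/12.
Target odds: 0.95 ÷ 0.05 = 19.
Need (1/14) × (97/12)ⁿ ≥ 19, i.e. (97/12)ⁿ ≥ 266.
(97/12)² = 9409/144 falls short of 266 but (97/12)³ = 912673/1728 reaches it, so n = 3.

3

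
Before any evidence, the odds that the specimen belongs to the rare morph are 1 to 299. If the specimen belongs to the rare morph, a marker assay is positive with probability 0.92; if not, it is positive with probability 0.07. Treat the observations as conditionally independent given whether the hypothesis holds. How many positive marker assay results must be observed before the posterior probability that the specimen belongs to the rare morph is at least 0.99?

4

Prior odds = 1/299.
Likelihood ratio of a positive = 0.92/0.07 = 92/7.
Target posterior odds = 0.99/0.01 = 99.
Require (92/7)ⁿ ≥ 99 ÷ (1/299) = 29601.
(92/7)³ = 778688/343 falls short of 29601 but (92/7)⁴ = 71639296/2401 reaches it, so n = 4.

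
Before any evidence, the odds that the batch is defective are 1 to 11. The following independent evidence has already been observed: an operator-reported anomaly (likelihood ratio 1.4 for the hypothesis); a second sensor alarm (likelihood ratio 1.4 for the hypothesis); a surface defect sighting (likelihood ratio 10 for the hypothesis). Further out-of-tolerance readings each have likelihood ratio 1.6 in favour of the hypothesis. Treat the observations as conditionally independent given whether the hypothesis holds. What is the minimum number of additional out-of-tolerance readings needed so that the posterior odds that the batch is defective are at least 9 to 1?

4

Prior odds = 1/11.
Combined Bayes factor of the evidence already in hand = 1.4 × 1.4 × 10 = 19.6.
Odds after that evidence = (1/11) × 19.6 = 98/55.
Target odds = 9.
Need 1.6ⁿ ≥ 9 ÷ (98/55) = 495/98.
1.6³ = 4.096 falls short of 495/98 but 1.6⁴ = 6.5536 reaches it, so n = 4.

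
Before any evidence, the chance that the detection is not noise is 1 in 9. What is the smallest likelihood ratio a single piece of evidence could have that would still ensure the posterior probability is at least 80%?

Prior odds = (1/9)/(8/9) = 0.125.
Target odds = 0.8/0.2 = 4.
Required Bayes factor = 4 ÷ 0.125 = 32.

32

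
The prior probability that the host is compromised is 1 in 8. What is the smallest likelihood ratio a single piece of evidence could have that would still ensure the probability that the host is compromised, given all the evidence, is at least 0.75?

Prior odds = 0.125/0.875 = 1/7.
Target odds = 0.75/0.25 = 3.
Required Bayes factor = 3 ÷ (1/7) = 21.

21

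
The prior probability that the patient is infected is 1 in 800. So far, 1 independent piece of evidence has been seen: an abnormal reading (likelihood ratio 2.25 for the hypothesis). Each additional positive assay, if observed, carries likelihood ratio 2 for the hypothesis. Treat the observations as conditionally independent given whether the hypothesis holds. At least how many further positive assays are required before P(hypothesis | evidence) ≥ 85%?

11

Prior odds = 0.00125/0.99875 = 1/799.
Bayes factor of the evidence already in hand = 2.25.
Odds after that evidence = (1/799) × 2.25 = 9/3196.
Target odds = 0.85/0.15 = 17/3.
Need 2ⁿ ≥ 17/3 ÷ (9/3196) = 54332/27.
2¹⁰ = 1024 falls short of 54332/27 but 2¹¹ = 2048 reaches it, so n = 11.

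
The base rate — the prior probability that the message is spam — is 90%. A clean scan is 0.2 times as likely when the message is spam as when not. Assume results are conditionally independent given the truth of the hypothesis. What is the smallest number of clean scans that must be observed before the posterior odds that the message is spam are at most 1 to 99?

5

Prior odds: 0.9 ÷ 0.1 = 9.
Likelihood ratio per clean scan = 0.2.
Target odds = 1/99.
Require 0.2ⁿ ≤ 1/99 ÷ 9 = 1/891.
0.2⁴ = 0.0016 is still above 1/891 but 0.2⁵ = 0.00032 is at or below it, so n = 5.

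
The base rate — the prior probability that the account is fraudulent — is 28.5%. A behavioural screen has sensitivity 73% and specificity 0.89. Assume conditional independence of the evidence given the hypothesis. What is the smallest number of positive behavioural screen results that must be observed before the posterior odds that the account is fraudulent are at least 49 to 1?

3

Prior odds: 0.285 ÷ 0.715 = 57/143.
False-positive rate = 1 − 0.89 = 0.11; likelihood ratio of a positive = 0.73/0.11 = 73/11.
Target odds = 49.
Need (57/143) × (73/11)ⁿ ≥ 49, i.e. (73/11)ⁿ ≥ 7007/57.
(73/11)² = 5329/121 falls short of 7007/57 but (73/11)³ = 389017/1331 reaches it, so n = 3.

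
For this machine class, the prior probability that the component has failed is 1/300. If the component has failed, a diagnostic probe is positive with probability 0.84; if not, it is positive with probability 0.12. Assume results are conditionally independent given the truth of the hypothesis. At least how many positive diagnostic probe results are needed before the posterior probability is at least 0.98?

Prior odds = (1/300)/(299/300) = 1/299.
Likelihood ratio of a positive = 0.84/0.12 = 7.
Target odds: 0.98 ÷ 0.02 = 49.
Require 7ⁿ ≥ 49 ÷ (1/299) = 14651.
7⁴ = 2401 falls short of 14651 but 7⁵ = 16807 reaches it, so n = 5.

5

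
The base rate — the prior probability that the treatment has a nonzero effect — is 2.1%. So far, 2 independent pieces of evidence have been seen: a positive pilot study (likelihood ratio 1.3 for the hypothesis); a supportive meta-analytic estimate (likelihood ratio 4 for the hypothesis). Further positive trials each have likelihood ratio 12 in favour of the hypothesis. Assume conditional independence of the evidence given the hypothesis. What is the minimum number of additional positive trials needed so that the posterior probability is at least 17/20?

Prior odds = 0.021/0.979 = 21/979.
Combined Bayes factor of the evidence already in hand = 1.3 × 4 = 5.2.
Odds after that evidence = (21/979) × 5.2 = 546/4895.
Target odds = 0.85/0.15 = 17/3.
Need 12ⁿ ≥ 17/3 ÷ (546/4895) = 83215/1638.
12¹ = 12 falls short of 83215/1638 but 12² = 144 reaches it, so n = 2.

2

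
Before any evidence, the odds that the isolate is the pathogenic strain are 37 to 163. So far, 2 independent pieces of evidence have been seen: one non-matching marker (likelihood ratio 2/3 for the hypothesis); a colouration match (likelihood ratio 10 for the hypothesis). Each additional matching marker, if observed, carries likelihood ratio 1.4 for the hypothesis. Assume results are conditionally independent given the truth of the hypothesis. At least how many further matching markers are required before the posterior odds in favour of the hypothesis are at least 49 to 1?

Prior odds = 37/163.
Combined Bayes factor of the evidence already in hand = (2/3) × 10 = 20/3.
Odds after that evidence = (37/163) × 20/3 = 740/489.
Target odds = 49.
Need 1.4ⁿ ≥ 49 ÷ (740/489) = 23961/740.
1.4¹⁰ = 282475249/9765625 falls short of 23961/740 but 1.4¹¹ ≈40.4957 reaches it, so n = 11.

11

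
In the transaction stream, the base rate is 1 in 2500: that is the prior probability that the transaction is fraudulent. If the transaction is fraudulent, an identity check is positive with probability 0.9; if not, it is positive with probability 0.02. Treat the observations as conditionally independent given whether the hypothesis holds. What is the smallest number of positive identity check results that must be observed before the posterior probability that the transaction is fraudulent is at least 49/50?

Prior odds = 0.0004/0.9996 = 1/2499.
Likelihood ratio of a positive = 0.9/0.02 = 45.
Target posterior odds = 0.98/0.02 = 49.
Require 45ⁿ ≥ 49 ÷ (1/2499) = 122451.
45³ = 91125 falls short of 122451 but 45⁴ = 4100625 reaches it, so n = 4.

4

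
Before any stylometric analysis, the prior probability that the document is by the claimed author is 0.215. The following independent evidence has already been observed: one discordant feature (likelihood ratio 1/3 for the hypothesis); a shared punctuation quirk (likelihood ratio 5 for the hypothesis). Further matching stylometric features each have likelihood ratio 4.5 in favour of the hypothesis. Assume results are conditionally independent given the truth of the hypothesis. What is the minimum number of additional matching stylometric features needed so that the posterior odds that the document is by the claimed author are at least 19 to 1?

3

Prior odds = 0.215/0.785 = 43/157.
Combined Bayes factor of the evidence already in hand = (1/3) × 5 = 5/3.
Odds after that evidence = (43/157) × 5/3 = 215/471.
Target odds = 19.
Need 4.5ⁿ ≥ 19 ÷ (215/471) = 8949/215.
4.5² = 20.25 falls short of 8949/215 but 4.5³ = 91.125 reaches it, so n = 3.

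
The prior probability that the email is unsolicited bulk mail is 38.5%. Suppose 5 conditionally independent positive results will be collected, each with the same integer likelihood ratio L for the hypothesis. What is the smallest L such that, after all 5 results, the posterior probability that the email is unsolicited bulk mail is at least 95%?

Prior odds = 0.385/0.615 = 77/123.
Target odds = 0.95/0.05 = 19.
Need L⁵ ≥ 19 ÷ (77/123) = 2337/77.
1⁵ = 1 < 2337/77 ≤ 32 = 2⁵, so L = 2.

2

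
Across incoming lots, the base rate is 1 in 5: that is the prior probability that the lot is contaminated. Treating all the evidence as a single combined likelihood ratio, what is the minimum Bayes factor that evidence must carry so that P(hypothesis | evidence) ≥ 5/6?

20

Prior odds = 0.2/0.8 = 0.25.
Target odds = (5/6)/(1/6) = 5.
Required Bayes factor = 5 ÷ 0.25 = 20.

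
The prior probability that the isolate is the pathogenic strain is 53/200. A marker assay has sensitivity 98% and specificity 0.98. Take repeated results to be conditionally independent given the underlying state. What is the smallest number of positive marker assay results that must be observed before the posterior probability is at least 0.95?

Prior odds = 0.265/0.735 = 53/147.
False-positive rate = 1 − 0.98 = 0.02; likelihood ratio of a positive = 0.98/0.02 = 49.
Target odds: 0.95 ÷ 0.05 = 19.
Need (53/147) × 49ⁿ ≥ 19, i.e. 49ⁿ ≥ 2793/53.
49¹ = 49 falls short of 2793/53 but 49² = 2401 reaches it, so n = 2.

2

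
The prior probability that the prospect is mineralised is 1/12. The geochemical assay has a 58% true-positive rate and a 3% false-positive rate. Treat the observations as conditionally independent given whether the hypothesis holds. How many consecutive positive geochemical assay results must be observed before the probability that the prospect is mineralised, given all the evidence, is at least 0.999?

Prior odds: (1/12) ÷ (11/12) = 1/11.
Likelihood ratio of a positive result = 0.58/0.03 = 58/3.
Target odds: 0.999 ÷ 0.001 = 999.
Require (58/3)ⁿ ≥ 999 ÷ (1/11) = 10989.
(58/3)³ = 195112/27 falls short of 10989 but (58/3)⁴ = 11316496/81 reaches it, so n = 4.

4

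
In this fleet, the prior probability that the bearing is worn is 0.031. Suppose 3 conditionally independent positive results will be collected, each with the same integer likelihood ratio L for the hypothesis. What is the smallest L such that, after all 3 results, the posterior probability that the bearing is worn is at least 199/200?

19

Prior odds = 0.031/0.969 = 31/969.
Target odds = 0.995/0.005 = 199.
Need L³ ≥ 199 ÷ (31/969) = 192831/31.
18³ = 5832 < 192831/31 ≤ 6859 = 19³, so L = 19.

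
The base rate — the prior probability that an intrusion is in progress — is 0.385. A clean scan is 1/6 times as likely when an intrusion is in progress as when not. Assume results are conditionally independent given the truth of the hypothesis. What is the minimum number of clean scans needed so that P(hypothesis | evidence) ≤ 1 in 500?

4

Prior odds = 0.385/0.615 = 77/123.
Likelihood ratio per clean scan = 1/6.
Target posterior odds = 0.002/0.998 = 1/499.
Require (1/6)ⁿ ≤ 1/499 ÷ (77/123) = 123/38423.
(1/6)³ = 1/216 is still above 123/38423 but (1/6)⁴ = 1/1296 is at or below it, so n = 4.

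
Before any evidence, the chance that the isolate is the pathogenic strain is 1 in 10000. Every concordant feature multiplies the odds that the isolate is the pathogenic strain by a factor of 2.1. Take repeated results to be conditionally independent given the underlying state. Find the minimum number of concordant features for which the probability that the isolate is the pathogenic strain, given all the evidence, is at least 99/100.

19

Prior odds: 0.0001 ÷ 0.9999 = 1/9999.
Likelihood ratio per concordant feature = 2.1.
Target posterior odds = 0.99/0.01 = 99.
Need (1/9999) × 2.1ⁿ ≥ 99, i.e. 2.1ⁿ ≥ 989901.
2.1¹⁸ ≈630881 falls short of 989901 but 2.1¹⁹ ≈1.32485e+06 reaches it, so n = 19.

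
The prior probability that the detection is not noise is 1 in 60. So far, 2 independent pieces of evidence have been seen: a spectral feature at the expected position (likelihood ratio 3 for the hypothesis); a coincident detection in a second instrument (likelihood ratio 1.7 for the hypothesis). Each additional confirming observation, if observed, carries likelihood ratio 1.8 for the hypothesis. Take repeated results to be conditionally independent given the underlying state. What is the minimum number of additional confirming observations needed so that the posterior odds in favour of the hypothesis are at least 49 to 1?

11

Prior odds = (1/60)/(59/60) = 1/59.
Combined Bayes factor of the evidence already in hand = 3 × 1.7 = 5.1.
Odds after that evidence = (1/59) × 5.1 = 51/590.
Target odds = 49.
Need 1.8ⁿ ≥ 49 ÷ (51/590) = 28910/51.
1.8¹⁰ ≈357.047 falls short of 28910/51 but 1.8¹¹ ≈642.684 reaches it, so n = 11.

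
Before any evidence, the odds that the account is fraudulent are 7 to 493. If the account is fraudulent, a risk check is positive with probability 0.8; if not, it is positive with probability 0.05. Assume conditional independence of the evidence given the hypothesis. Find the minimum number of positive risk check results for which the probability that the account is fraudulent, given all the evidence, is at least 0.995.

4

Prior odds = 7/493.
Likelihood ratio of a positive = 0.8/0.05 = 16.
Target odds: 0.995 ÷ 0.005 = 199.
Require 16ⁿ ≥ 199 ÷ (7/493) = 98107/7.
16³ = 4096 falls short of 98107/7 but 16⁴ = 65536 reaches it, so n = 4.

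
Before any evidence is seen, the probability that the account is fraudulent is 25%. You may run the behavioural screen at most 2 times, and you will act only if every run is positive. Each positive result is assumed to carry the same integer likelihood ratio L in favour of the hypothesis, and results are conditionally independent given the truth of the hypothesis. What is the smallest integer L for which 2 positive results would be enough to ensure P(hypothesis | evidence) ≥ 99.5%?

Prior odds = 0.25/0.75 = 1/3.
Target odds = 0.995/0.005 = 199.
Need L² ≥ 199 ÷ (1/3) = 597.
24² = 576 < 597 ≤ 625 = 25², so L = 25.

25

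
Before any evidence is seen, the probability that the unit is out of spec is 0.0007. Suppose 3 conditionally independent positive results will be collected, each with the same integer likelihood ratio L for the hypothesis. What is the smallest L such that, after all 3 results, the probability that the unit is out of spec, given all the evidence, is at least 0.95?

Prior odds = 0.0007/0.9993 = 7/9993.
Target odds = 0.95/0.05 = 19.
Need L³ ≥ 19 ÷ (7/9993) = 189867/7.
30³ = 27000 < 189867/7 ≤ 29791 = 31³, so L = 31.

31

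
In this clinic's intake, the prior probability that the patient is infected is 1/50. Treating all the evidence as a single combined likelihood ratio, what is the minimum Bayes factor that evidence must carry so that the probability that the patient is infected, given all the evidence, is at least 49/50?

2401

Prior odds = 0.02/0.98 = 1/49.
Target odds = 0.98/0.02 = 49.
Required Bayes factor = 49 ÷ (1/49) = 2401.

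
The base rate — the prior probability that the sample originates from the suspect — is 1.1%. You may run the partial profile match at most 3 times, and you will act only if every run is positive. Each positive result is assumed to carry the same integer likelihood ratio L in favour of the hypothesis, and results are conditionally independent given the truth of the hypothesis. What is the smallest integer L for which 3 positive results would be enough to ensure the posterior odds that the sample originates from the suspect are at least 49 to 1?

17

Prior odds = 0.011/0.989 = 11/989.
Target odds = 49.
Need L³ ≥ 49 ÷ (11/989) = 48461/11.
16³ = 4096 < 48461/11 ≤ 4913 = 17³, so L = 17.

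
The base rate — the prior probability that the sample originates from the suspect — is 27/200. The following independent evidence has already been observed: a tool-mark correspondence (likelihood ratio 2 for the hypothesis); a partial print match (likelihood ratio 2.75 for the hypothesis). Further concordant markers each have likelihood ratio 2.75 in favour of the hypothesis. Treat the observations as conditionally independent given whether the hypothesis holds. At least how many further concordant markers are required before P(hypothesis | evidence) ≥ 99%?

5

Prior odds = 0.135/0.865 = 27/173.
Combined Bayes factor of the evidence already in hand = 2 × 2.75 = 5.5.
Odds after that evidence = (27/173) × 5.5 = 297/346.
Target odds = 0.99/0.01 = 99.
Need 2.75ⁿ ≥ 99 ÷ (297/346) = 346/3.
2.75⁴ = 57.19140625 falls short of 346/3 but 2.75⁵ = 161051/1024 reaches it, so n = 5.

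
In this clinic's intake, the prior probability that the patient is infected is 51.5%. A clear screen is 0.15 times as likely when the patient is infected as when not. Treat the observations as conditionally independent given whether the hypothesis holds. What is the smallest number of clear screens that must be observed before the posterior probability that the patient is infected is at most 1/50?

3

Prior odds = 0.515/0.485 = 103/97.
Likelihood ratio per clear screen = 0.15.
Target posterior odds = 0.02/0.98 = 1/49.
Need (103/97) × 0.15ⁿ ≤ 1/49, i.e. 0.15ⁿ ≤ 97/5047.
0.15² = 0.0225 is still above 97/5047 but 0.15³ = 0.003375 is at or below it, so n = 3.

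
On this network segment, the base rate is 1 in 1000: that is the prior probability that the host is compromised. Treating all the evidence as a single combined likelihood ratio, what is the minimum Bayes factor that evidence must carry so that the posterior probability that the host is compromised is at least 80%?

Prior odds = 0.001/0.999 = 1/999.
Target odds = 0.8/0.2 = 4.
Required Bayes factor = 4 ÷ (1/999) = 3996.

3996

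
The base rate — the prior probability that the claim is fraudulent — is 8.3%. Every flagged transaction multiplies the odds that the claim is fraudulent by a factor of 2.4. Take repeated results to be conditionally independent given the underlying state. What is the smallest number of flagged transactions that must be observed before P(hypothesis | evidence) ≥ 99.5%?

9

Prior odds: 0.083 ÷ 0.917 = 83/917.
Likelihood ratio per flagged transaction = 2.4.
Target odds: 0.995 ÷ 0.005 = 199.
Need (83/917) × 2.4ⁿ ≥ 199, i.e. 2.4ⁿ ≥ 182483/83.
2.4⁸ = 429981696/390625 falls short of 182483/83 but 2.4⁹ ≈2641.81 reaches it, so n = 9.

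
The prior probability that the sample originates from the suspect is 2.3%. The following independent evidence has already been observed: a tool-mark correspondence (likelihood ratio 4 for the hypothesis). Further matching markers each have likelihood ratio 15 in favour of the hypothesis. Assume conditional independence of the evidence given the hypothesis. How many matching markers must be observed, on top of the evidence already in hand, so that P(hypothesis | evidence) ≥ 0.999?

4

Prior odds = 0.023/0.977 = 23/977.
Bayes factor of the evidence already in hand = 4.
Odds after that evidence = (23/977) × 4 = 92/977.
Target odds = 0.999/0.001 = 999.
Need 15ⁿ ≥ 999 ÷ (92/977) = 976023/92.
15³ = 3375 falls short of 976023/92 but 15⁴ = 50625 reaches it, so n = 4.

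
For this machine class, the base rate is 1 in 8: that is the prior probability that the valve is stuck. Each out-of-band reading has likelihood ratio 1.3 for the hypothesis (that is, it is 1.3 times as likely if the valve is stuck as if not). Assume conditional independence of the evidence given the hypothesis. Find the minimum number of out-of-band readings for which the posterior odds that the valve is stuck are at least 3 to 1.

Prior odds = 0.125/0.875 = 1/7.
Likelihood ratio per out-of-band reading = 1.3.
Target odds = 3.
Need (1/7) × 1.3ⁿ ≥ 3, i.e. 1.3ⁿ ≥ 21.
1.3¹¹ ≈17.9216 falls short of 21 but 1.3¹² ≈23.2981 reaches it, so n = 12.

12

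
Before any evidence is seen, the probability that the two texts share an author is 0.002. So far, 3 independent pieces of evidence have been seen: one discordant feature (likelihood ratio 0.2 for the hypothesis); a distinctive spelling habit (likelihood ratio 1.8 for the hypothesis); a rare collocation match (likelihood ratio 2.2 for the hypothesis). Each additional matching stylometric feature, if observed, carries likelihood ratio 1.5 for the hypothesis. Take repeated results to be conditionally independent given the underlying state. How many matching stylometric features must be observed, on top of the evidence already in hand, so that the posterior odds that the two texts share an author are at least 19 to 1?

24

Prior odds = 0.002/0.998 = 1/499.
Combined Bayes factor of the evidence already in hand = 0.2 × 1.8 × 2.2 = 0.792.
Odds after that evidence = (1/499) × 0.792 = 99/62375.
Target odds = 19.
Need 1.5ⁿ ≥ 19 ÷ (99/62375) = 1185125/99.
1.5²³ ≈11222.7 falls short of 1185125/99 but 1.5²⁴ ≈16834.1 reaches it, so n = 24.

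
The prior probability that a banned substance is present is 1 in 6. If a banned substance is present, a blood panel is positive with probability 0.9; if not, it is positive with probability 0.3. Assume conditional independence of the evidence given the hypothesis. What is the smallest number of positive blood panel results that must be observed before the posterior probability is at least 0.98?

Prior odds = (1/6)/(5/6) = 0.2.
Likelihood ratio of a positive = 0.9/0.3 = 3.
Target odds: 0.98 ÷ 0.02 = 49.
Need 0.2 × 3ⁿ ≥ 49, i.e. 3ⁿ ≥ 245.
3⁵ = 243 falls short of 245 but 3⁶ = 729 reaches it, so n = 6.

6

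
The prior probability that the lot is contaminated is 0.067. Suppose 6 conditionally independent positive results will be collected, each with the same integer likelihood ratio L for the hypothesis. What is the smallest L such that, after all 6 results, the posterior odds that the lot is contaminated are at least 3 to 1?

Prior odds = 0.067/0.933 = 67/933.
Target odds = 3.
Need L⁶ ≥ 3 ÷ (67/933) = 2799/67.
1⁶ = 1 < 2799/67 ≤ 64 = 2⁶, so L = 2.

2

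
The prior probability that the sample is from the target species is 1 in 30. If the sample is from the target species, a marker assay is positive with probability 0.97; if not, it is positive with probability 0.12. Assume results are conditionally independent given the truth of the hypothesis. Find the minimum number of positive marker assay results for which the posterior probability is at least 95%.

4

Prior odds = (1/30)/(29/30) = 1/29.
Likelihood ratio of a positive = 0.97/0.12 = 97/12.
Target odds: 0.95 ÷ 0.05 = 19.
Need (1/29) × (97/12)ⁿ ≥ 19, i.e. (97/12)ⁿ ≥ 551.
(97/12)³ = 912673/1728 falls short of 551 but (97/12)⁴ = 88529281/20736 reaches it, so n = 4.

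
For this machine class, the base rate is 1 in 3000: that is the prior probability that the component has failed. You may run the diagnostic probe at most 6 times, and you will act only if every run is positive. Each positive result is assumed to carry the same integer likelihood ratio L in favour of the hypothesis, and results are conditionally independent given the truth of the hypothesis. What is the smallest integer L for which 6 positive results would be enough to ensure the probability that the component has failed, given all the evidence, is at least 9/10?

6

Prior odds = (1/3000)/(2999/3000) = 1/2999.
Target odds = 0.9/0.1 = 9.
Need L⁶ ≥ 9 ÷ (1/2999) = 26991.
5⁶ = 15625 < 26991 ≤ 46656 = 6⁶, so L = 6.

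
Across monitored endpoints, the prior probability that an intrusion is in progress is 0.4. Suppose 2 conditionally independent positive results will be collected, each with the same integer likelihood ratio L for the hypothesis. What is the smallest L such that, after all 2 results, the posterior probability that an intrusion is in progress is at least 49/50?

9

Prior odds = 0.4/0.6 = 2/3.
Target odds = 0.98/0.02 = 49.
Need L² ≥ 49 ÷ (2/3) = 73.5.
8² = 64 < 73.5 ≤ 81 = 9², so L = 9.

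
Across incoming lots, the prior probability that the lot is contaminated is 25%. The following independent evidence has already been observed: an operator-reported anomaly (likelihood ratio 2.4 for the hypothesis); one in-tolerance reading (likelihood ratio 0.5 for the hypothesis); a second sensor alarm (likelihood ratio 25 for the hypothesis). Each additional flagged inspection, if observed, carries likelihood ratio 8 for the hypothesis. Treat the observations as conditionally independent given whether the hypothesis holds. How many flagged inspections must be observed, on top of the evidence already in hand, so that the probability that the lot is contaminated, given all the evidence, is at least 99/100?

Prior odds = 0.25/0.75 = 1/3.
Combined Bayes factor of the evidence already in hand = 2.4 × 0.5 × 25 = 30.
Odds after that evidence = (1/3) × 30 = 10.
Target odds = 0.99/0.01 = 99.
Need 8ⁿ ≥ 99 ÷ 10 = 9.9.
8¹ = 8 falls short of 9.9 but 8² = 64 reaches it, so n = 2.

2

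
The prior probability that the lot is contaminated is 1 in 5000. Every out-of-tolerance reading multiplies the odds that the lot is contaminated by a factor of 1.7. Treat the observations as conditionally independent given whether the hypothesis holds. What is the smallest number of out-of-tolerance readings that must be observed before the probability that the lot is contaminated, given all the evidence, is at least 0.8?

19

Prior odds = 0.0002/0.9998 = 1/4999.
Likelihood ratio per out-of-tolerance reading = 1.7.
Target odds: 0.8 ÷ 0.2 = 4.
Require 1.7ⁿ ≥ 4 ÷ (1/4999) = 19996.
1.7¹⁸ ≈14063.1 falls short of 19996 but 1.7¹⁹ ≈23907.2 reaches it, so n = 19.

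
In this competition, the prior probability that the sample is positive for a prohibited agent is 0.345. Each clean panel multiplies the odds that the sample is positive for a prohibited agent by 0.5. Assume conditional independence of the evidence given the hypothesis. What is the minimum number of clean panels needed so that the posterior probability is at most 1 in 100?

6

Prior odds = 0.345/0.655 = 69/131.
Likelihood ratio per clean panel = 0.5.
Target posterior odds = 0.01/0.99 = 1/99.
Require 0.5ⁿ ≤ 1/99 ÷ (69/131) = 131/6831.
0.5⁵ = 0.03125 is still above 131/6831 but 0.5⁶ = 0.015625 is at or below it, so n = 6.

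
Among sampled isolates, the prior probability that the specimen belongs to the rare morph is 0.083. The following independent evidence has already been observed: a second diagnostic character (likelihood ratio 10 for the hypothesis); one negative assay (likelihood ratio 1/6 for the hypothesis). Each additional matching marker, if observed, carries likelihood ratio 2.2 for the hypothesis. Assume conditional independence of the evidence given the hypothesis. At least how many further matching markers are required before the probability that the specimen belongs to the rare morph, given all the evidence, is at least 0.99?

Prior odds = 0.083/0.917 = 83/917.
Combined Bayes factor of the evidence already in hand = 10 × (1/6) = 5/3.
Odds after that evidence = (83/917) × 5/3 = 415/2751.
Target odds = 0.99/0.01 = 99.
Need 2.2ⁿ ≥ 99 ÷ (415/2751) = 272349/415.
2.2⁸ = 214358881/390625 falls short of 272349/415 but 2.2⁹ ≈1207.27 reaches it, so n = 9.

9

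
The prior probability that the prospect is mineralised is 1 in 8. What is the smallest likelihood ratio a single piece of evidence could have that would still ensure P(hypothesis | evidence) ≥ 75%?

21

Prior odds = 0.125/0.875 = 1/7.
Target odds = 0.75/0.25 = 3.
Required Bayes factor = 3 ÷ (1/7) = 21.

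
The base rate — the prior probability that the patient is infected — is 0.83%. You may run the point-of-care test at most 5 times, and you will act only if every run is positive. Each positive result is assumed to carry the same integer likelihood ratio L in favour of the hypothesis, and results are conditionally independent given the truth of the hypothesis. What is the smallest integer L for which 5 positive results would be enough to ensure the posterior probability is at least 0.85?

Prior odds = 0.0083/0.9917 = 83/9917.
Target odds = 0.85/0.15 = 17/3.
Need L⁵ ≥ 17/3 ÷ (83/9917) = 168589/249.
3⁵ = 243 < 168589/249 ≤ 1024 = 4⁵, so L = 4.

4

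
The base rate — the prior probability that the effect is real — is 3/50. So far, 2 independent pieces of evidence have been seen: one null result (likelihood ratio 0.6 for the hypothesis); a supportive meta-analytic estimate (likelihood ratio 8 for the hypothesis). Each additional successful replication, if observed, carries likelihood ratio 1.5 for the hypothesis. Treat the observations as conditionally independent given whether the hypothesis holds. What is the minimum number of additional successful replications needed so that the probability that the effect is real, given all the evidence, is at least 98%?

Prior odds = 0.06/0.94 = 3/47.
Combined Bayes factor of the evidence already in hand = 0.6 × 8 = 4.8.
Odds after that evidence = (3/47) × 4.8 = 72/235.
Target odds = 0.98/0.02 = 49.
Need 1.5ⁿ ≥ 49 ÷ (72/235) = 11515/72.
1.5¹² = 531441/4096 falls short of 11515/72 but 1.5¹³ = 1594323/8192 reaches it, so n = 13.

13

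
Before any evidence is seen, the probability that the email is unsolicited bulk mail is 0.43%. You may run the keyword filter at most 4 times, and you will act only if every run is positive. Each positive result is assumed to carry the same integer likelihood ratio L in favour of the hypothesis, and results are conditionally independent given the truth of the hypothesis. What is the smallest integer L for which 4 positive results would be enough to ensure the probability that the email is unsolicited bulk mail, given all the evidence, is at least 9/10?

7

Prior odds = 0.0043/0.9957 = 43/9957.
Target odds = 0.9/0.1 = 9.
Need L⁴ ≥ 9 ÷ (43/9957) = 89613/43.
6⁴ = 1296 < 89613/43 ≤ 2401 = 7⁴, so L = 7.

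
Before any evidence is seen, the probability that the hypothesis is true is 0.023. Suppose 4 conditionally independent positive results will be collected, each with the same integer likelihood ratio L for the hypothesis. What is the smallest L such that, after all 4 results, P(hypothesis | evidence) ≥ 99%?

Prior odds = 0.023/0.977 = 23/977.
Target odds = 0.99/0.01 = 99.
Need L⁴ ≥ 99 ÷ (23/977) = 96723/23.
8⁴ = 4096 < 96723/23 ≤ 6561 = 9⁴, so L = 9.

9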